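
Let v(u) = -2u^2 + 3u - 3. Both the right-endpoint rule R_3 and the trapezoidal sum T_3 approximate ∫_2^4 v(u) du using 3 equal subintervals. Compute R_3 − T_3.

-6

R_3 ≈ -31.629630.
T_3 ≈ -25.629630.
R_3 − T_3 = -6.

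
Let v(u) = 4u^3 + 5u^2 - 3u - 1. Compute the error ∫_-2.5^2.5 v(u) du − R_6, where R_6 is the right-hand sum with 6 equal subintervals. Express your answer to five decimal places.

-48.72685

Exact integral: ∫_-2.5^2.5 v(u) du ≈ 47.0833333.
R_6 ≈ 95.8101852.
Error ≈ 47.0833333 − 95.8101852 ≈ -48.72685.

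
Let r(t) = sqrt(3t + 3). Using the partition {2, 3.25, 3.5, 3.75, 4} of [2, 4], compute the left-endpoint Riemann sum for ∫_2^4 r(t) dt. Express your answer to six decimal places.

Subinterval widths: 1.25, 0.25, 0.25, 0.25.
Left endpoints: 2, 3.25, 3.5, 3.75.
r(2) ≈ 3.000000, r(3.25) ≈ 3.570714, r(3.5) ≈ 3.674235, r(3.75) ≈ 3.774917.
Sum = Σ Δt_i · r(t_i).
Sum ≈ 6.504967.

6.504967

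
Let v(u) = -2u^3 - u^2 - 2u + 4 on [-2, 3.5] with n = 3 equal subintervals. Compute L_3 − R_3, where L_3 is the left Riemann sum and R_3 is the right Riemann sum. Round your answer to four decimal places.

221.8333

L_3 ≈ 23.731481.
R_3 ≈ -198.101852.
L_3 − R_3 ≈ 221.8333.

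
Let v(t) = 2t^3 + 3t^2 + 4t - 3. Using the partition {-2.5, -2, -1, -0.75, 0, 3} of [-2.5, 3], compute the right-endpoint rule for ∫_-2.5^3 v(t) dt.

252.9609375

Subinterval widths: 0.5, 1, 0.25, 0.75, 3.
Right endpoints: -2, -1, -0.75, 0, 3.
v(-2) = -15, v(-1) = -6, v(-0.75) = -5.15625, v(0) = -3, v(3) = 90.
Sum = Σ Δt_i · v(t_i).
Sum = 252.9609375.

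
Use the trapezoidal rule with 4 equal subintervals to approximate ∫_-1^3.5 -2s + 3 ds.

Δs = (3.5 − (-1))/4 = 1.125.
f(-1) = 5, f(0.125) = 2.75, f(1.25) = 0.5, f(2.375) = -1.75, f(3.5) = -4.
T_4 = (Δs/2)·[f(s_0) + 2f(s_1) + 2f(s_2) + 2f(s_3) + f(s_4)].
Sum = 2.25.

2.25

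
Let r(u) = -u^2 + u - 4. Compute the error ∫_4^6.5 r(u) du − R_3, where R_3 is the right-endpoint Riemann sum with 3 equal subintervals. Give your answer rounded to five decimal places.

Exact integral: ∫_4^6.5 r(u) du ≈ -67.0833333.
R_3 ≈ -77.2685185.
Error ≈ -67.0833333 − (-77.2685185) ≈ 10.18519.

10.18519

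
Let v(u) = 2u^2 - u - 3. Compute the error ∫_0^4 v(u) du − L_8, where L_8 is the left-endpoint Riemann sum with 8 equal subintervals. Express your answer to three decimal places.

Exact integral: ∫_0^4 v(u) du ≈ 22.66667.
L_8 = 16.
Error ≈ 22.66667 − 16 ≈ 6.667.

6.667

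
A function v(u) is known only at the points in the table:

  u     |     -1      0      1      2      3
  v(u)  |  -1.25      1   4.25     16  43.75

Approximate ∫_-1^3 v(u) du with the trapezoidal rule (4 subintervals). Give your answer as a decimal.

Δu = 1.
T_4 = (1/2)·[(-1.25) + 2·1 + 2·4.25 + 2·16 + 43.75] = 42.5.

42.5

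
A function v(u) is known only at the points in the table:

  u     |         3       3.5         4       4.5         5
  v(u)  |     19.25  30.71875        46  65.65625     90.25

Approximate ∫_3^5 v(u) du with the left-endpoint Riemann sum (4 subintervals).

Δu = 0.5.
Sum = 0.5·[19.25 + 30.71875 + 46 + 65.65625] = 80.8125.

80.8125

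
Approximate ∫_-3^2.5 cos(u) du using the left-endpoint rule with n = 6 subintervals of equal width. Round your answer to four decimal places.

Δu = (2.5 − (-3))/6 = 11/12.
Left endpoints: -3, -25/12, -7/6, -0.25, 2/3, 19/12.
f(-3) ≈ -0.9900, f(-25/12) ≈ -0.4904, f(-7/6) ≈ 0.3932, f(-0.25) ≈ 0.9689, f(2/3) ≈ 0.7859, f(19/12) ≈ -0.0125.
Sum = Δu · [f(-3) + f(-25/12) + f(-7/6) + ...].
Sum ≈ 0.6005.

0.6005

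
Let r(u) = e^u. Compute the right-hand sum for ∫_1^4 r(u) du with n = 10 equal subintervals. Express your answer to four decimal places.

60.0504

Δu = (4 − 1)/10 = 0.3.
Right endpoints: 1.3, 1.6, 1.9, 2.2, 2.5, 2.8, 3.1, 3.4, 3.7, 4.
r(1.3) ≈ 3.6693, r(1.6) ≈ 4.9530, r(1.9) ≈ 6.6859, r(2.2) ≈ 9.0250, r(2.5) ≈ 12.1825, r(2.8) ≈ 16.4446, r(3.1) ≈ 22.1980, r(3.4) ≈ 29.9641, r(3.7) ≈ 40.4473, r(4) ≈ 54.5982.
Sum = Δu · [r(1.3) + r(1.6) + r(1.9) + ...].
Sum ≈ 60.0504.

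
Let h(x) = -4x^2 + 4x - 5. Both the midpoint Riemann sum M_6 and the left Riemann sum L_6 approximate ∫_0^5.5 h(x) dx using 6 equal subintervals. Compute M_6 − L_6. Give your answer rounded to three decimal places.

-40.753

M_6 ≈ -187.29282.
L_6 ≈ -146.53935.
M_6 − L_6 ≈ -40.753.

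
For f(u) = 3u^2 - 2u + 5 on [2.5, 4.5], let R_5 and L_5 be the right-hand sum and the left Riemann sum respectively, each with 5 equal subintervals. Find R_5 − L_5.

15.2

R_5 = 79.26.
L_5 = 64.06.
R_5 − L_5 = 15.2.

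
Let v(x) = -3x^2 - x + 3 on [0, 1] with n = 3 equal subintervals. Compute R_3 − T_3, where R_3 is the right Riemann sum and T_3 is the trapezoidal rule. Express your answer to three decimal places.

-0.667

R_3 ≈ 0.77778.
T_3 ≈ 1.44444.
R_3 − T_3 ≈ -0.667.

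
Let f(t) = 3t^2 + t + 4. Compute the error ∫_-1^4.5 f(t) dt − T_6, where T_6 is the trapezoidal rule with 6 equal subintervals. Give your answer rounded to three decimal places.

Exact integral: ∫_-1^4.5 f(t) dt = 123.75.
T_6 ≈ 126.06076.
Error ≈ 123.75 − 126.06076 ≈ -2.311.

-2.311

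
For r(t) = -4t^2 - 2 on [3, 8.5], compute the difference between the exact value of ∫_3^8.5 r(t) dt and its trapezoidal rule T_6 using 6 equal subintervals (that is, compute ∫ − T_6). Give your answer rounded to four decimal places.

Exact integral: ∫_3^8.5 r(t) dt ≈ -793.833333.
T_6 ≈ -796.914352.
Error ≈ -793.833333 − (-796.914352) ≈ 3.0810.

3.0810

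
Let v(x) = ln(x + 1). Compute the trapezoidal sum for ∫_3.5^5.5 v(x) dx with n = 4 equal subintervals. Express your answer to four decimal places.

3.3969

Δx = (5.5 − 3.5)/4 = 0.5.
v(3.5) ≈ 1.5041, v(4) ≈ 1.6094, v(4.5) ≈ 1.7047, v(5) ≈ 1.7918, v(5.5) ≈ 1.8718.
T_4 = (Δx/2)·[v(x_0) + 2v(x_1) + 2v(x_2) + 2v(x_3) + v(x_4)].
Sum ≈ 3.3969.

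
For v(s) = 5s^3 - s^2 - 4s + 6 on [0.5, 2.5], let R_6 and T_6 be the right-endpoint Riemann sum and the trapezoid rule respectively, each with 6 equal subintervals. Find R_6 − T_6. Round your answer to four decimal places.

10.5833

R_6 ≈ 54.962963.
T_6 ≈ 44.379630.
R_6 − T_6 ≈ 10.5833.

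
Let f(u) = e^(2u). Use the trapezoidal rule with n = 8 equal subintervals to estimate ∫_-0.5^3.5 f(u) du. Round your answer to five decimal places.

Δu = (3.5 − (-0.5))/8 = 0.5.
f(-0.5) ≈ 0.36788, f(0) ≈ 1.00000, f(0.5) ≈ 2.71828, f(1) ≈ 7.38906, f(1.5) ≈ 20.08554, f(2) ≈ 54.59815, f(2.5) ≈ 148.41316, f(3) ≈ 403.42879, f(3.5) ≈ 1096.63316.
T_8 = (Δu/2)·[f(u_0) + 2f(u_1) + ... + 2f(u_{7}) + f(u_8)].
Sum ≈ 593.06675.

593.06675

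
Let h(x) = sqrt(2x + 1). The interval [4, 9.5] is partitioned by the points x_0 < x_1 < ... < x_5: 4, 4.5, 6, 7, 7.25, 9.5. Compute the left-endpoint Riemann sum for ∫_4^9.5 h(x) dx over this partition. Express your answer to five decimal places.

19.67547

Subinterval widths: 0.5, 1.5, 1, 0.25, 2.25.
Left endpoints: 4, 4.5, 6, 7, 7.25.
h(4) ≈ 3.00000, h(4.5) ≈ 3.16228, h(6) ≈ 3.60555, h(7) ≈ 3.87298, h(7.25) ≈ 3.93700.
Sum = Σ Δx_i · h(x_i).
Sum ≈ 19.67547.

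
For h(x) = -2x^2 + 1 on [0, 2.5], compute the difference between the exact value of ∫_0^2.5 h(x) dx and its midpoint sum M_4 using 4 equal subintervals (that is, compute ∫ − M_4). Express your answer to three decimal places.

Exact integral: ∫_0^2.5 h(x) dx ≈ -7.91667.
M_4 = -7.75390625.
Error ≈ -7.91667 − (-7.75390625) ≈ -0.163.

-0.163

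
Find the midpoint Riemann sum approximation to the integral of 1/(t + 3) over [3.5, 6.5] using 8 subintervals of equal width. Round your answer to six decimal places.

0.379416

Δt = (6.5 − 3.5)/8 = 0.375.
Midpoints: 3.6875, 4.0625, 4.4375, 4.8125, 5.1875, 5.5625, 5.9375, 6.3125.
f(3.6875) = 16/107, f(4.0625) = 16/113, f(4.4375) = 16/119, f(4.8125) = 0.128, f(5.1875) = 16/131, f(5.5625) = 16/137, f(5.9375) = 16/143, f(6.3125) = 16/149.
Sum = Δt · [f(3.6875) + f(4.0625) + f(4.4375) + ...].
Sum ≈ 0.379416.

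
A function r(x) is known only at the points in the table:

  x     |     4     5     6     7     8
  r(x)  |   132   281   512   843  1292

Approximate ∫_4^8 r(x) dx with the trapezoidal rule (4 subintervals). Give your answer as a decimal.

Δx = 1.
T_4 = (1/2)·[132 + 2·281 + 2·512 + 2·843 + 1292] = 2348.

2348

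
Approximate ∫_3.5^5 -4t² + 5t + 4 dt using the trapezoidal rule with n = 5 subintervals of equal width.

Δt = (5 − 3.5)/5 = 0.3.
f(3.5) = -27.5, f(3.8) = -34.76, f(4.1) = -42.74, f(4.4) = -51.44, f(4.7) = -60.86, f(5) = -71.
T_5 = (Δt/2)·[f(t_0) + 2f(t_1) + ... + 2f(t_{4}) + f(t_5)].
Sum = -71.715.

-71.715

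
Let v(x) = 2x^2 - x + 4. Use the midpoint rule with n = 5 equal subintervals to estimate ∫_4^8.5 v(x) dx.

Δx = (8.5 − 4)/5 = 0.9.
Midpoints: 4.45, 5.35, 6.25, 7.15, 8.05.
v(4.45) = 39.155, v(5.35) = 55.895, v(6.25) = 75.875, v(7.15) = 99.095, v(8.05) = 125.555.
Sum = Δx · [v(4.45) + v(5.35) + v(6.25) + v(7.15) + v(8.05)].
Sum = 356.0175.

356.0175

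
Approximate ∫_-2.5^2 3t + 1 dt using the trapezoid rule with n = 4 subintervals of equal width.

1.125

Δt = (2 − (-2.5))/4 = 1.125.
f(-2.5) = -6.5, f(-1.375) = -3.125, f(-0.25) = 0.25, f(0.875) = 3.625, f(2) = 7.
T_4 = (Δt/2)·[f(t_0) + 2f(t_1) + 2f(t_2) + 2f(t_3) + f(t_4)].
Sum = 1.125.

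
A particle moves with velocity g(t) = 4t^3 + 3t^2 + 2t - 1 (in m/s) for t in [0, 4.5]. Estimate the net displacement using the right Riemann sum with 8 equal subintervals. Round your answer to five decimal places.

646.18945

Δt = (4.5 − 0)/8 = 0.5625.
Right endpoints: 0.5625, 1.125, 1.6875, 2.25, 2.8125, 3.375, 3.9375, 4.5.
g(0.5625) = 1829/1024, g(1.125) = 10.7421875, g(1.6875) = 30863/1024, g(2.25) = 64.25, g(2.8125) = 120161/1024, g(3.375) = 193.6953125, g(3.9375) = 304715/1024, g(4.5) = 433.25.
Sum = Δt · [g(0.5625) + g(1.125) + g(1.6875) + ...].
Sum ≈ 646.18945.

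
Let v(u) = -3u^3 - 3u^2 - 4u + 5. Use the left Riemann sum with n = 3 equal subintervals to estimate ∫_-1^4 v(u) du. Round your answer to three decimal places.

Δu = (4 − (-1))/3 = 5/3.
Left endpoints: -1, 2/3, 7/3.
v(-1) = 9, v(2/3) = 1/9, v(7/3) = -529/9.
Sum = Δu · [v(-1) + v(2/3) + v(7/3)].
Sum ≈ -82.778.

-82.778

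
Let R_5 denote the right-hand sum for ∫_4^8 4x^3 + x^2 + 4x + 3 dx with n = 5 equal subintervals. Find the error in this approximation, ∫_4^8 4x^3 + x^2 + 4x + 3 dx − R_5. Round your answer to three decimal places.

-773.547

Exact integral: ∫_4^8 f(x) dx ≈ 4097.33333.
R_5 = 4870.88.
Error ≈ 4097.33333 − 4870.88 ≈ -773.547.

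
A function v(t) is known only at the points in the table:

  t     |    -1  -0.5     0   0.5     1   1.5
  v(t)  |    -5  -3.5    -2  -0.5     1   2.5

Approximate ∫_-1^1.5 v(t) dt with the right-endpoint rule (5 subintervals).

Δt = 0.5.
Sum = 0.5·[(-3.5) + (-2) + (-0.5) + 1 + 2.5] = -1.25.

-1.25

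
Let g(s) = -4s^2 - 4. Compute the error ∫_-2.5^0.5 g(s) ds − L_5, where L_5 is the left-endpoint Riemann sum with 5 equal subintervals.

7.92

Exact integral: ∫_-2.5^0.5 g(s) ds = -33.
L_5 = -40.92.
Error = -33 − (-40.92) = 7.92.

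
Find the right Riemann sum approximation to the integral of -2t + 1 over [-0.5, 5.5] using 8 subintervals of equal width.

-28.5

Δt = (5.5 − (-0.5))/8 = 0.75.
Right endpoints: 0.25, 1, 1.75, 2.5, 3.25, 4, 4.75, 5.5.
f(0.25) = 0.5, f(1) = -1, f(1.75) = -2.5, f(2.5) = -4, f(3.25) = -5.5, f(4) = -7, f(4.75) = -8.5, f(5.5) = -10.
Sum = Δt · [f(0.25) + f(1) + f(1.75) + ...].
Sum = -28.5.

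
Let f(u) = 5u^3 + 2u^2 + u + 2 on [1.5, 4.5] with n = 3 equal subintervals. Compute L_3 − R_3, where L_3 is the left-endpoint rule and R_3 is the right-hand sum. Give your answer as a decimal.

L_3 = 364.375.
R_3 = 842.125.
L_3 − R_3 = -477.75.

-477.75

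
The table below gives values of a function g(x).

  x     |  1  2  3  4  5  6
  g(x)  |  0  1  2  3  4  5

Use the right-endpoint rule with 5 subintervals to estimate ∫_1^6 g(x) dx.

Δx = 1.
Sum = 1·[1 + 2 + 3 + 4 + 5] = 15.

15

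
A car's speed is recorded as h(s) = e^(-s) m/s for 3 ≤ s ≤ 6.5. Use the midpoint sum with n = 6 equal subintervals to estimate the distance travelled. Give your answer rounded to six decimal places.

Δs = (6.5 − 3)/6 = 7/12.
Midpoints: 79/24, 3.875, 107/24, 121/24, 5.625, 149/24.
h(79/24) ≈ 0.037192, h(3.875) ≈ 0.020754, h(107/24) ≈ 0.011582, h(121/24) ≈ 0.006463, h(5.625) ≈ 0.003607, h(149/24) ≈ 0.002013.
Sum = Δs · [h(79/24) + h(3.875) + h(107/24) + ...].
Sum ≈ 0.047606.

0.047606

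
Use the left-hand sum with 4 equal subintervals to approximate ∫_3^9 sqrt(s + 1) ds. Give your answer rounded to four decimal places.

14.8597

Δs = (9 − 3)/4 = 1.5.
Left endpoints: 3, 4.5, 6, 7.5.
f(3) ≈ 2.0000, f(4.5) ≈ 2.3452, f(6) ≈ 2.6458, f(7.5) ≈ 2.9155.
Sum = Δs · [f(3) + f(4.5) + f(6) + f(7.5)].
Sum ≈ 14.8597.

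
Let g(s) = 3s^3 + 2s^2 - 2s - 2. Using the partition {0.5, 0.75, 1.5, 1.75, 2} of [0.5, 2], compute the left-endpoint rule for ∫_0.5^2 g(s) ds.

5.21875

Subinterval widths: 0.25, 0.75, 0.25, 0.25.
Left endpoints: 0.5, 0.75, 1.5, 1.75.
g(0.5) = -2.125, g(0.75) = -1.109375, g(1.5) = 9.625, g(1.75) = 16.703125.
Sum = Σ Δs_i · g(s_i).
Sum = 5.21875.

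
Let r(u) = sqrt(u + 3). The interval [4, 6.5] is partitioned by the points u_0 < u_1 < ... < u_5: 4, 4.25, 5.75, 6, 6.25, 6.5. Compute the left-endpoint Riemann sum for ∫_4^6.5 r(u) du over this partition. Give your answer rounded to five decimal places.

Subinterval widths: 0.25, 1.5, 0.25, 0.25, 0.25.
Left endpoints: 4, 4.25, 5.75, 6, 6.25.
r(4) ≈ 2.64575, r(4.25) ≈ 2.69258, r(5.75) ≈ 2.95804, r(6) ≈ 3.00000, r(6.25) ≈ 3.04138.
Sum = Σ Δu_i · r(u_i).
Sum ≈ 6.95017.

6.95017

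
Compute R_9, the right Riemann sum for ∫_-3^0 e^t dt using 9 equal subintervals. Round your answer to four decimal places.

1.1174

Δt = (0 − (-3))/9 = 1/3.
Right endpoints: -8/3, -7/3, -2, -5/3, -4/3, -1, -2/3, -1/3, 0.
f(-8/3) ≈ 0.0695, f(-7/3) ≈ 0.0970, f(-2) ≈ 0.1353, f(-5/3) ≈ 0.1889, f(-4/3) ≈ 0.2636, f(-1) ≈ 0.3679, f(-2/3) ≈ 0.5134, f(-1/3) ≈ 0.7165, f(0) ≈ 1.0000.
Sum = Δt · [f(-8/3) + f(-7/3) + f(-2) + ...].
Sum ≈ 1.1174.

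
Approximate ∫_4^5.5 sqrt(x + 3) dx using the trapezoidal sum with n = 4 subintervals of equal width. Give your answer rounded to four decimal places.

4.1740

Δx = (5.5 − 4)/4 = 0.375.
f(4) ≈ 2.6458, f(4.375) ≈ 2.7157, f(4.75) ≈ 2.7839, f(5.125) ≈ 2.8504, f(5.5) ≈ 2.9155.
T_4 = (Δx/2)·[f(x_0) + 2f(x_1) + 2f(x_2) + 2f(x_3) + f(x_4)].
Sum ≈ 4.1740.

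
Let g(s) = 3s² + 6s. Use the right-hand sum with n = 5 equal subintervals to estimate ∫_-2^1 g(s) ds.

3.24

Δs = (1 − (-2))/5 = 0.6.
Right endpoints: -1.4, -0.8, -0.2, 0.4, 1.
g(-1.4) = -2.52, g(-0.8) = -2.88, g(-0.2) = -1.08, g(0.4) = 2.88, g(1) = 9.
Sum = Δs · [g(-1.4) + g(-0.8) + g(-0.2) + g(0.4) + g(1)].
Sum = 3.24.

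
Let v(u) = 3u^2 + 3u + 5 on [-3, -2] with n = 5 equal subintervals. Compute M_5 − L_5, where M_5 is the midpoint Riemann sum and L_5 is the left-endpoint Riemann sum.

-1.23

M_5 = 16.49.
L_5 = 17.72.
M_5 − L_5 = -1.23.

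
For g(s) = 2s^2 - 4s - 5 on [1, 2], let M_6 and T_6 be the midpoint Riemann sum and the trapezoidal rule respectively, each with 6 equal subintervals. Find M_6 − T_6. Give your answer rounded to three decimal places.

M_6 ≈ -6.33796.
T_6 ≈ -6.32407.
M_6 − T_6 ≈ -0.014.

-0.014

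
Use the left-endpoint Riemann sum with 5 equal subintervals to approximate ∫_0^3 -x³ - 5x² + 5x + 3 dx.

-18.36

Δx = (3 − 0)/5 = 0.6.
Left endpoints: 0, 0.6, 1.2, 1.8, 2.4.
f(0) = 3, f(0.6) = 3.984, f(1.2) = 0.072, f(1.8) = -10.032, f(2.4) = -27.624.
Sum = Δx · [f(0) + f(0.6) + f(1.2) + f(1.8) + f(2.4)].
Sum = -18.36.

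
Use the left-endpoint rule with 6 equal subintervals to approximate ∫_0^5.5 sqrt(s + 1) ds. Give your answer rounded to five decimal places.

9.65006

Δs = (5.5 − 0)/6 = 11/12.
Left endpoints: 0, 11/12, 11/6, 2.75, 11/3, 55/12.
f(0) ≈ 1.00000, f(11/12) ≈ 1.38444, f(11/6) ≈ 1.68325, f(2.75) ≈ 1.93649, f(11/3) ≈ 2.16025, f(55/12) ≈ 2.36291.
Sum = Δs · [f(0) + f(11/12) + f(11/6) + ...].
Sum ≈ 9.65006.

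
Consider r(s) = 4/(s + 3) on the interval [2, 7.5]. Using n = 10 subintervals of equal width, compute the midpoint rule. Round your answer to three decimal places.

Δs = (7.5 − 2)/10 = 0.55.
Midpoints: 2.275, 2.825, 3.375, 3.925, 4.475, 5.025, 5.575, 6.125, 6.675, 7.225.
r(2.275) = 160/211, r(2.825) = 160/233, r(3.375) = 32/51, r(3.925) = 160/277, r(4.475) = 160/299, r(5.025) = 160/321, r(5.575) = 160/343, r(6.125) = 32/73, r(6.675) = 160/387, r(7.225) = 160/409.
Sum = Δs · [r(2.275) + r(2.825) + r(3.375) + ...].
Sum ≈ 2.966.

2.966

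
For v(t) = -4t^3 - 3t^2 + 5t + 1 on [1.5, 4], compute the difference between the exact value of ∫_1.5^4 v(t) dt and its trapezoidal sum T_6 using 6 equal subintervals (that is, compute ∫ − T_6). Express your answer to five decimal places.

2.60417

Exact integral: ∫_1.5^4 v(t) dt = -274.6875.
T_6 ≈ -277.2916667.
Error ≈ -274.6875 − (-277.2916667) ≈ 2.60417.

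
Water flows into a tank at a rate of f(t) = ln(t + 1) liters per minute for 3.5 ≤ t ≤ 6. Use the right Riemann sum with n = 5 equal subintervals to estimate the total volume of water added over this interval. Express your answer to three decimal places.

4.462

Δt = (6 − 3.5)/5 = 0.5.
Right endpoints: 4, 4.5, 5, 5.5, 6.
f(4) ≈ 1.609, f(4.5) ≈ 1.705, f(5) ≈ 1.792, f(5.5) ≈ 1.872, f(6) ≈ 1.946.
Sum = Δt · [f(4) + f(4.5) + f(5) + f(5.5) + f(6)].
Sum ≈ 4.462.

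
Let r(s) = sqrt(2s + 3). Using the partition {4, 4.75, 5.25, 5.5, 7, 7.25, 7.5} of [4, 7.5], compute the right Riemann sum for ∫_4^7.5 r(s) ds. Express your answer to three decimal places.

13.715

Subinterval widths: 0.75, 0.5, 0.25, 1.5, 0.25, 0.25.
Right endpoints: 4.75, 5.25, 5.5, 7, 7.25, 7.5.
r(4.75) ≈ 3.536, r(5.25) ≈ 3.674, r(5.5) ≈ 3.742, r(7) ≈ 4.123, r(7.25) ≈ 4.183, r(7.5) ≈ 4.243.
Sum = Σ Δs_i · r(s_i).
Sum ≈ 13.715.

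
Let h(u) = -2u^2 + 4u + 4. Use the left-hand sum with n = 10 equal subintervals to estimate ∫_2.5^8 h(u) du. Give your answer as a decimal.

-168.25875

Δu = (8 − 2.5)/10 = 0.55.
Left endpoints: 2.5, 3.05, 3.6, 4.15, 4.7, 5.25, 5.8, 6.35, 6.9, 7.45.
h(2.5) = 1.5, h(3.05) = -2.405, h(3.6) = -7.52, h(4.15) = -13.845, h(4.7) = -21.38, h(5.25) = -30.125, h(5.8) = -40.08, h(6.35) = -51.245, h(6.9) = -63.62, h(7.45) = -77.205.
Sum = Δu · [h(2.5) + h(3.05) + h(3.6) + ...].
Sum = -168.25875.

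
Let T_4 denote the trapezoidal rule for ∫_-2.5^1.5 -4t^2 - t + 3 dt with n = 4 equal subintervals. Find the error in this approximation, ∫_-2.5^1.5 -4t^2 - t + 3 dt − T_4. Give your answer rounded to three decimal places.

Exact integral: ∫_-2.5^1.5 f(t) dt ≈ -11.33333.
T_4 = -14.
Error ≈ -11.33333 − (-14) ≈ 2.667.

2.667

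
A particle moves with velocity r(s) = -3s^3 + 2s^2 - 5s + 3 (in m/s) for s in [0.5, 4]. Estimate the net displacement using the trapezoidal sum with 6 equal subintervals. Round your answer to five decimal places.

Δs = (4 − 0.5)/6 = 7/12.
r(0.5) = 0.625, r(13/12) = -2237/576, r(5/3) = -41/3, r(2.25) = -32.296875, r(17/6) = -4561/72, r(41/12) = -110.390625, r(4) = -177.
T_6 = (Δs/2)·[r(s_0) + 2r(s_1) + ... + 2r(s_{5}) + r(s_6)].
Sum ≈ -181.86733.

-181.86733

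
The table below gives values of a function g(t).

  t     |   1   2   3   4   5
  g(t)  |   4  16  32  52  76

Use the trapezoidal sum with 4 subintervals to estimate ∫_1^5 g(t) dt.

Δt = 1.
T_4 = (1/2)·[4 + 2·16 + 2·32 + 2·52 + 76] = 140.

140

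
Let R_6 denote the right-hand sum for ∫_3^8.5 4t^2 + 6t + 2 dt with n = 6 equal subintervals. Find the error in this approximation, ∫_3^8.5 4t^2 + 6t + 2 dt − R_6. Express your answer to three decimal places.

Exact integral: ∫_3^8.5 f(t) dt ≈ 983.58333.
R_6 ≈ 1117.74769.
Error ≈ 983.58333 − 1117.74769 ≈ -134.164.

-134.164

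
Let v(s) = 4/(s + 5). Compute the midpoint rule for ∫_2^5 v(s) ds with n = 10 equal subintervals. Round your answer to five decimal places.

Δs = (5 − 2)/10 = 0.3.
Midpoints: 2.15, 2.45, 2.75, 3.05, 3.35, 3.65, 3.95, 4.25, 4.55, 4.85.
v(2.15) = 80/143, v(2.45) = 80/149, v(2.75) = 16/31, v(3.05) = 80/161, v(3.35) = 80/167, v(3.65) = 80/173, v(3.95) = 80/179, v(4.25) = 16/37, v(4.55) = 80/191, v(4.85) = 80/197.
Sum = Δs · [v(2.15) + v(2.45) + v(2.75) + ...].
Sum ≈ 1.42654.

1.42654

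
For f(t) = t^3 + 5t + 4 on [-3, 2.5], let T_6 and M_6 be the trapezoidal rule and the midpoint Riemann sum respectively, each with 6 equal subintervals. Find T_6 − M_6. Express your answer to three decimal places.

-0.867

T_6 ≈ 4.06293.
M_6 ≈ 4.92947.
T_6 − M_6 ≈ -0.867.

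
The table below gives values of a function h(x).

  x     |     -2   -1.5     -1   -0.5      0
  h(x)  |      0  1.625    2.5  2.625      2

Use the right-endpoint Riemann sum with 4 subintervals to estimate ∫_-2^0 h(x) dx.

4.375

Δx = 0.5.
Sum = 0.5·[1.625 + 2.5 + 2.625 + 2] = 4.375.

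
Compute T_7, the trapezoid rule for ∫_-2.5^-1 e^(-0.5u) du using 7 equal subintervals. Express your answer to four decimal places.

3.6868

Δu = (-1 − (-2.5))/7 = 3/14.
f(-2.5) ≈ 3.4903, f(-16/7) ≈ 3.1357, f(-29/14) ≈ 2.8171, f(-13/7) ≈ 2.5309, f(-23/14) ≈ 2.2737, f(-10/7) ≈ 2.0427, f(-17/14) ≈ 1.8352, f(-1) ≈ 1.6487.
T_7 = (Δu/2)·[f(u_0) + 2f(u_1) + ... + 2f(u_{6}) + f(u_7)].
Sum ≈ 3.6868.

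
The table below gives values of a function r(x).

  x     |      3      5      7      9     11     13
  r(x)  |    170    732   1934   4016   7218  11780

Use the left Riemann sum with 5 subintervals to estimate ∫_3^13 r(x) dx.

28140

Δx = 2.
Sum = 2·[170 + 732 + 1934 + 4016 + 7218] = 28140.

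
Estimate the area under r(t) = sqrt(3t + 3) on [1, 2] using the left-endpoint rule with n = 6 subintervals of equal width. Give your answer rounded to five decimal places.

2.68788

Δt = (2 − 1)/6 = 1/6.
Left endpoints: 1, 7/6, 4/3, 1.5, 5/3, 11/6.
r(1) ≈ 2.44949, r(7/6) ≈ 2.54951, r(4/3) ≈ 2.64575, r(1.5) ≈ 2.73861, r(5/3) ≈ 2.82843, r(11/6) ≈ 2.91548.
Sum = Δt · [r(1) + r(7/6) + r(4/3) + ...].
Sum ≈ 2.68788.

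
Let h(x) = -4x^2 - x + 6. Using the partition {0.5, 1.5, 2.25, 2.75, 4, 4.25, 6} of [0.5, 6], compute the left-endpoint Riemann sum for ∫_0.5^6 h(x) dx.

-179.75

Subinterval widths: 1, 0.75, 0.5, 1.25, 0.25, 1.75.
Left endpoints: 0.5, 1.5, 2.25, 2.75, 4, 4.25.
h(0.5) = 4.5, h(1.5) = -4.5, h(2.25) = -16.5, h(2.75) = -27, h(4) = -62, h(4.25) = -70.5.
Sum = Σ Δx_i · h(x_i).
Sum = -179.75.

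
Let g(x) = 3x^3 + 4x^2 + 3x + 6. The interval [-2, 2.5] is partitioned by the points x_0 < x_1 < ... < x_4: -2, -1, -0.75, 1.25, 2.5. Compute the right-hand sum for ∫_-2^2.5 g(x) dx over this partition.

155.62109375

Subinterval widths: 1, 0.25, 2, 1.25.
Right endpoints: -1, -0.75, 1.25, 2.5.
g(-1) = 4, g(-0.75) = 4.734375, g(1.25) = 21.859375, g(2.5) = 85.375.
Sum = Σ Δx_i · g(x_i).
Sum = 155.62109375.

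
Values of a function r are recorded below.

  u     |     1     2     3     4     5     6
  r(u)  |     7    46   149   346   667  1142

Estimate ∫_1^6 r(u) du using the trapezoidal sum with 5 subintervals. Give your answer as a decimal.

Δu = 1.
T_5 = (1/2)·[7 + 2·46 + 2·149 + 2·346 + 2·667 + 1142] = 1782.5.

1782.5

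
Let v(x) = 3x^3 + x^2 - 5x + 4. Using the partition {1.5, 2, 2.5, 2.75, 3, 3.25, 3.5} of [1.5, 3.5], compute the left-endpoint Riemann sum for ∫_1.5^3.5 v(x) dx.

86.71875

Subinterval widths: 0.5, 0.5, 0.25, 0.25, 0.25, 0.25.
Left endpoints: 1.5, 2, 2.5, 2.75, 3, 3.25.
v(1.5) = 8.875, v(2) = 22, v(2.5) = 44.625, v(2.75) = 60.203125, v(3) = 79, v(3.25) = 101.296875.
Sum = Σ Δx_i · v(x_i).
Sum = 86.71875.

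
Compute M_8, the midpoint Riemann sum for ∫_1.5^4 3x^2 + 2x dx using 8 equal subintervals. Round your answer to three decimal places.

74.314

Δx = (4 − 1.5)/8 = 0.3125.
Midpoints: 1.65625, 1.96875, 2.28125, 2.59375, 2.90625, 3.21875, 3.53125, 3.84375.
f(1.65625) = 11819/1024, f(1.96875) = 15939/1024, f(2.28125) = 20659/1024, f(2.59375) = 25979/1024, f(2.90625) = 31899/1024, f(3.21875) = 38419/1024, f(3.53125) = 45539/1024, f(3.84375) = 53259/1024.
Sum = Δx · [f(1.65625) + f(1.96875) + f(2.28125) + ...].
Sum ≈ 74.314.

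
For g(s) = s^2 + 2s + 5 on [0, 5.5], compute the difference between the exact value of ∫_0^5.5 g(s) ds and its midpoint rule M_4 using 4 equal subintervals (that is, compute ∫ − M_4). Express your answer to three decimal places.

0.867

Exact integral: ∫_0^5.5 g(s) ds ≈ 113.20833.
M_4 ≈ 112.34180.
Error ≈ 113.20833 − 112.34180 ≈ 0.867.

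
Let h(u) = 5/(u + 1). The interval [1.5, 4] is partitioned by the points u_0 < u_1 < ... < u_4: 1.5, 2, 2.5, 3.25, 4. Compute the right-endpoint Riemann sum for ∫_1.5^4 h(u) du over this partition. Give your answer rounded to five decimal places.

3.17997

Subinterval widths: 0.5, 0.5, 0.75, 0.75.
Right endpoints: 2, 2.5, 3.25, 4.
h(2) = 5/3, h(2.5) = 10/7, h(3.25) = 20/17, h(4) = 1.
Sum = Σ Δu_i · h(u_i).
Sum ≈ 3.17997.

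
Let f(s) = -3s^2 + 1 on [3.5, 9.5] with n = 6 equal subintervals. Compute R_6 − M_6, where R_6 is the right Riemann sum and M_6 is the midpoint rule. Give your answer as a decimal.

-121.5

R_6 = -928.5.
M_6 = -807.
R_6 − M_6 = -121.5.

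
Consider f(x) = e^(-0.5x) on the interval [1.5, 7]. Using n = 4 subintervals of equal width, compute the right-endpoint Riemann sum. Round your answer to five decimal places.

Δx = (7 − 1.5)/4 = 1.375.
Right endpoints: 2.875, 4.25, 5.625, 7.
f(2.875) ≈ 0.23752, f(4.25) ≈ 0.11943, f(5.625) ≈ 0.06005, f(7) ≈ 0.03020.
Sum = Δx · [f(2.875) + f(4.25) + f(5.625) + f(7)].
Sum ≈ 0.61491.

0.61491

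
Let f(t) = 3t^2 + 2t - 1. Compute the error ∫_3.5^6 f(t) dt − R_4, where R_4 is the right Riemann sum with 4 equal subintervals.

Exact integral: ∫_3.5^6 f(t) dt = 194.375.
R_4 = 218.69140625.
Error = 194.375 − 218.69140625 = -24.31640625.

-24.31640625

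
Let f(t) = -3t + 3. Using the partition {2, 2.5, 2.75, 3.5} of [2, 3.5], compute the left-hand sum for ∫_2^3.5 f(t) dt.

Subinterval widths: 0.5, 0.25, 0.75.
Left endpoints: 2, 2.5, 2.75.
f(2) = -3, f(2.5) = -4.5, f(2.75) = -5.25.
Sum = Σ Δt_i · f(t_i).
Sum = -6.5625.

-6.5625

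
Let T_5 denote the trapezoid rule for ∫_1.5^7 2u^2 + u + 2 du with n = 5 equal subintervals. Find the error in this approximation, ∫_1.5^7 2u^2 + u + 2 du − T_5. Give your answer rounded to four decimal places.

Exact integral: ∫_1.5^7 f(u) du ≈ 260.791667.
T_5 = 263.01.
Error ≈ 260.791667 − 263.01 ≈ -2.2183.

-2.2183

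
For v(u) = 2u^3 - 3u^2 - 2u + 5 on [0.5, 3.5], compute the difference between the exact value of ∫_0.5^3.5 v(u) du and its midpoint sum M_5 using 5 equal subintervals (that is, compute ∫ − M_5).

0.81

Exact integral: ∫_0.5^3.5 v(u) du = 35.25.
M_5 = 34.44.
Error = 35.25 − 34.44 = 0.81.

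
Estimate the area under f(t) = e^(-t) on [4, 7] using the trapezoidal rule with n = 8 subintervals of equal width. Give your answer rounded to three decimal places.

Δt = (7 − 4)/8 = 0.375.
f(4) ≈ 0.018, f(4.375) ≈ 0.013, f(4.75) ≈ 0.009, f(5.125) ≈ 0.006, f(5.5) ≈ 0.004, f(5.875) ≈ 0.003, f(6.25) ≈ 0.002, f(6.625) ≈ 0.001, f(7) ≈ 0.001.
T_8 = (Δt/2)·[f(t_0) + 2f(t_1) + ... + 2f(t_{7}) + f(t_8)].
Sum ≈ 0.018.

0.018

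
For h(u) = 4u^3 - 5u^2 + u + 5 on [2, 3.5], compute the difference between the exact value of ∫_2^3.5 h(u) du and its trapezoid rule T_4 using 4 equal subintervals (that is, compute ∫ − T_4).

-0.984375

Exact integral: ∫_2^3.5 h(u) du = 87.5625.
T_4 = 88.546875.
Error = 87.5625 − 88.546875 = -0.984375.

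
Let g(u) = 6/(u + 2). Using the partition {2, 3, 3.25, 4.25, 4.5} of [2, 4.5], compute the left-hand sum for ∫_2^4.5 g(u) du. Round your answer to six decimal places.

Subinterval widths: 1, 0.25, 1, 0.25.
Left endpoints: 2, 3, 3.25, 4.25.
g(2) = 1.5, g(3) = 1.2, g(3.25) = 8/7, g(4.25) = 0.96.
Sum = Σ Δu_i · g(u_i).
Sum ≈ 3.182857.

3.182857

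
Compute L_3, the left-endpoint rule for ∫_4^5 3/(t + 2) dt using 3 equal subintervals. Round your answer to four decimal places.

0.4746

Δt = (5 − 4)/3 = 1/3.
Left endpoints: 4, 13/3, 14/3.
f(4) = 0.5, f(13/3) = 9/19, f(14/3) = 0.45.
Sum = Δt · [f(4) + f(13/3) + f(14/3)].
Sum ≈ 0.4746.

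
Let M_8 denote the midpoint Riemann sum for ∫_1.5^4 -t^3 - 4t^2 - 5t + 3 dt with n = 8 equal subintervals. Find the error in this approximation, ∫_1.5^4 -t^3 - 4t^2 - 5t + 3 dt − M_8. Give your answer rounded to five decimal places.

Exact integral: ∫_1.5^4 f(t) dt ≈ -170.4427083.
M_8 ≈ -170.1934814.
Error ≈ -170.4427083 − (-170.1934814) ≈ -0.24923.

-0.24923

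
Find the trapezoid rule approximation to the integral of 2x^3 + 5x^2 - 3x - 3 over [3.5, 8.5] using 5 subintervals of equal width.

Δx = (8.5 − 3.5)/5 = 1.
f(3.5) = 133.5, f(4.5) = 267, f(5.5) = 464.5, f(6.5) = 738, f(7.5) = 1099.5, f(8.5) = 1561.
T_5 = (Δx/2)·[f(x_0) + 2f(x_1) + ... + 2f(x_{4}) + f(x_5)].
Sum = 3416.25.

3416.25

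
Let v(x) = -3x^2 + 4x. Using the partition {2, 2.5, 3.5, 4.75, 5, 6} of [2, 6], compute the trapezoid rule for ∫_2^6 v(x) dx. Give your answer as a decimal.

-146.046875

Subinterval widths: 0.5, 1, 1.25, 0.25, 1.
v(2) = -4, v(2.5) = -8.75, v(3.5) = -22.75, v(4.75) = -48.6875, v(5) = -55, v(6) = -84.
On each subinterval the trapezoid contributes (Δx_i/2)·[v(x_{i-1}) + v(x_i)].
Sum = -146.046875.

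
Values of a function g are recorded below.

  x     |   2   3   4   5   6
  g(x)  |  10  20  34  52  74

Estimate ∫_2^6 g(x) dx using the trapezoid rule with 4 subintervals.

Δx = 1.
T_4 = (1/2)·[10 + 2·20 + 2·34 + 2·52 + 74] = 148.

148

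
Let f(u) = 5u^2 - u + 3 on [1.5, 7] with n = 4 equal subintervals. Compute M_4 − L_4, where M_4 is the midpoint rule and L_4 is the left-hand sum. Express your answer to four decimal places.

143.9238

M_4 ≈ 554.833984.
L_4 = 410.91015625.
M_4 − L_4 ≈ 143.9238.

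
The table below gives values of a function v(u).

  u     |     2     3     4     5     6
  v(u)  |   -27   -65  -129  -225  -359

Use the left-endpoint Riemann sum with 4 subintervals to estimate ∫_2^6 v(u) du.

-446

Δu = 1.
Sum = 1·[(-27) + (-65) + (-129) + (-225)] = -446.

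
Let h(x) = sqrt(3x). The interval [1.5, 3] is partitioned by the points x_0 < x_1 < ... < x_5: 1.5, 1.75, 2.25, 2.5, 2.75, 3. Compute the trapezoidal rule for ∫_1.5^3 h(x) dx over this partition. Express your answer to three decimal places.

3.876

Subinterval widths: 0.25, 0.5, 0.25, 0.25, 0.25.
h(1.5) ≈ 2.121, h(1.75) ≈ 2.291, h(2.25) ≈ 2.598, h(2.5) ≈ 2.739, h(2.75) ≈ 2.872, h(3) ≈ 3.000.
On each subinterval the trapezoid contributes (Δx_i/2)·[h(x_{i-1}) + h(x_i)].
Sum ≈ 3.876.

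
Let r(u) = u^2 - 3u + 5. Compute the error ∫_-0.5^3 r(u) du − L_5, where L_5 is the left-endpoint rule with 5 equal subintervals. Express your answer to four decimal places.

-0.8983

Exact integral: ∫_-0.5^3 r(u) du ≈ 13.416667.
L_5 = 14.315.
Error ≈ 13.416667 − 14.315 ≈ -0.8983.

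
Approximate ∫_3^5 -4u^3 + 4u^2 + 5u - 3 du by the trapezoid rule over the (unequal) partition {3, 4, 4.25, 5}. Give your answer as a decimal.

-389.40625

Subinterval widths: 1, 0.25, 0.75.
f(3) = -60, f(4) = -175, f(4.25) = -216.5625, f(5) = -378.
On each subinterval the trapezoid contributes (Δu_i/2)·[f(u_{i-1}) + f(u_i)].
Sum = -389.40625.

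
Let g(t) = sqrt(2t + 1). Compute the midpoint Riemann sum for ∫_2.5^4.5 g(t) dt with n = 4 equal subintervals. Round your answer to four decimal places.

5.6429

Δt = (4.5 − 2.5)/4 = 0.5.
Midpoints: 2.75, 3.25, 3.75, 4.25.
g(2.75) ≈ 2.5495, g(3.25) ≈ 2.7386, g(3.75) ≈ 2.9155, g(4.25) ≈ 3.0822.
Sum = Δt · [g(2.75) + g(3.25) + g(3.75) + g(4.25)].
Sum ≈ 5.6429.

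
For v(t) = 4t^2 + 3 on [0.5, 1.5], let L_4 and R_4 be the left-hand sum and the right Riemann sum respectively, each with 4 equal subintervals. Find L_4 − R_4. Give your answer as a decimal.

L_4 = 6.375.
R_4 = 8.375.
L_4 − R_4 = -2.

-2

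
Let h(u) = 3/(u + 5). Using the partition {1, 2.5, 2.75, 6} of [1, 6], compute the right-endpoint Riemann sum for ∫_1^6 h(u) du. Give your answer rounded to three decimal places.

1.583

Subinterval widths: 1.5, 0.25, 3.25.
Right endpoints: 2.5, 2.75, 6.
h(2.5) = 0.4, h(2.75) = 12/31, h(6) = 3/11.
Sum = Σ Δu_i · h(u_i).
Sum ≈ 1.583.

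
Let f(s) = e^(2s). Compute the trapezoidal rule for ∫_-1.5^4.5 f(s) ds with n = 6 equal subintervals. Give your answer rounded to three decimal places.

5319.785

Δs = (4.5 − (-1.5))/6 = 1.
f(-1.5) ≈ 0.050, f(-0.5) ≈ 0.368, f(0.5) ≈ 2.718, f(1.5) ≈ 20.086, f(2.5) ≈ 148.413, f(3.5) ≈ 1096.633, f(4.5) ≈ 8103.084.
T_6 = (Δs/2)·[f(s_0) + 2f(s_1) + ... + 2f(s_{5}) + f(s_6)].
Sum ≈ 5319.785.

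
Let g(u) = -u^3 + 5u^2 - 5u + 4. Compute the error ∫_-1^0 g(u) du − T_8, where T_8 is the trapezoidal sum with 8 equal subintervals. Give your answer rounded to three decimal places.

-0.017

Exact integral: ∫_-1^0 g(u) du ≈ 8.41667.
T_8 = 8.43359375.
Error ≈ 8.41667 − 8.43359375 ≈ -0.017.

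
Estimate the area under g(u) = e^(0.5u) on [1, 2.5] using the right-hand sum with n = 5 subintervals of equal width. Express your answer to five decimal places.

3.96639

Δu = (2.5 − 1)/5 = 0.3.
Right endpoints: 1.3, 1.6, 1.9, 2.2, 2.5.
g(1.3) ≈ 1.91554, g(1.6) ≈ 2.22554, g(1.9) ≈ 2.58571, g(2.2) ≈ 3.00417, g(2.5) ≈ 3.49034.
Sum = Δu · [g(1.3) + g(1.6) + g(1.9) + g(2.2) + g(2.5)].
Sum ≈ 3.96639.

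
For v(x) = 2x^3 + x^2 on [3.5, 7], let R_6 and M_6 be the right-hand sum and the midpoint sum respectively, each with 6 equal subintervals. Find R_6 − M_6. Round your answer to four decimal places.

R_6 ≈ 1417.753183.
M_6 ≈ 1222.284867.
R_6 − M_6 ≈ 195.4683.

195.4683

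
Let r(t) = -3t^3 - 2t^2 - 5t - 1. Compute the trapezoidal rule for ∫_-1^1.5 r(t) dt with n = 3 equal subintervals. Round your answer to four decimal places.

Δt = (1.5 − (-1))/3 = 5/6.
r(-1) = 5, r(-1/6) = -5/24, r(2/3) = -55/9, r(1.5) = -23.125.
T_3 = (Δt/2)·[r(t_0) + 2r(t_1) + 2r(t_2) + r(t_3)].
Sum ≈ -12.8183.

-12.8183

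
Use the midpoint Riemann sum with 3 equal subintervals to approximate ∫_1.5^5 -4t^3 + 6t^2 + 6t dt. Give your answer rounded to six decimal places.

-295.336806

Δt = (5 − 1.5)/3 = 7/6.
Midpoints: 25/12, 3.25, 53/12.
f(25/12) = 1025/432, f(3.25) = -54.4375, f(53/12) = -86867/432.
Sum = Δt · [f(25/12) + f(3.25) + f(53/12)].
Sum ≈ -295.336806.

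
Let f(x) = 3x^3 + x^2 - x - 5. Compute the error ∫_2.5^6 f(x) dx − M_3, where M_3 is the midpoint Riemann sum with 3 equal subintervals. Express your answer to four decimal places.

Exact integral: ∫_2.5^6 f(x) dx ≈ 977.119792.
M_3 ≈ 961.537905.
Error ≈ 977.119792 − 961.537905 ≈ 15.5819.

15.5819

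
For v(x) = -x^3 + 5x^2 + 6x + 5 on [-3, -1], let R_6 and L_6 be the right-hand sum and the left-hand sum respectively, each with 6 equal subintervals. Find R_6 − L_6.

-18

R_6 ≈ 40.7407407.
L_6 ≈ 58.7407407.
R_6 − L_6 = -18.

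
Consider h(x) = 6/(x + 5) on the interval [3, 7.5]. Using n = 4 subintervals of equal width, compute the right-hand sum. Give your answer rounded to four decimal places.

Δx = (7.5 − 3)/4 = 1.125.
Right endpoints: 4.125, 5.25, 6.375, 7.5.
h(4.125) = 48/73, h(5.25) = 24/41, h(6.375) = 48/91, h(7.5) = 0.48.
Sum = Δx · [h(4.125) + h(5.25) + h(6.375) + h(7.5)].
Sum ≈ 2.5317.

2.5317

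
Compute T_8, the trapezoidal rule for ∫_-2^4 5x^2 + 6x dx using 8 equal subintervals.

Δx = (4 − (-2))/8 = 0.75.
f(-2) = 8, f(-1.25) = 0.3125, f(-0.5) = -1.75, f(0.25) = 1.8125, f(1) = 11, f(1.75) = 25.8125, f(2.5) = 46.25, f(3.25) = 72.3125, f(4) = 104.
T_8 = (Δx/2)·[f(x_0) + 2f(x_1) + ... + 2f(x_{7}) + f(x_8)].
Sum = 158.8125.

158.8125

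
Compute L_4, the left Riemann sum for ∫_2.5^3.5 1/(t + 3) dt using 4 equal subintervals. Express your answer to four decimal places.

Δt = (3.5 − 2.5)/4 = 0.25.
Left endpoints: 2.5, 2.75, 3, 3.25.
f(2.5) = 2/11, f(2.75) = 4/23, f(3) = 1/6, f(3.25) = 0.16.
Sum = Δt · [f(2.5) + f(2.75) + f(3) + f(3.25)].
Sum ≈ 0.1706.

0.1706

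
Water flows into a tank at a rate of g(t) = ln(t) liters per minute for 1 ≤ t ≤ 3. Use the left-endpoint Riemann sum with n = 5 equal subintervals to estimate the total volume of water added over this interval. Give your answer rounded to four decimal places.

1.0673

Δt = (3 − 1)/5 = 0.4.
Left endpoints: 1, 1.4, 1.8, 2.2, 2.6.
g(1) ≈ 0.0000, g(1.4) ≈ 0.3365, g(1.8) ≈ 0.5878, g(2.2) ≈ 0.7885, g(2.6) ≈ 0.9555.
Sum = Δt · [g(1) + g(1.4) + g(1.8) + g(2.2) + g(2.6)].
Sum ≈ 1.0673.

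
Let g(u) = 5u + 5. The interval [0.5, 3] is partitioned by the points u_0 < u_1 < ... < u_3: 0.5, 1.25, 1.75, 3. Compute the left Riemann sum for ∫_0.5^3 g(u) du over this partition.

Subinterval widths: 0.75, 0.5, 1.25.
Left endpoints: 0.5, 1.25, 1.75.
g(0.5) = 7.5, g(1.25) = 11.25, g(1.75) = 13.75.
Sum = Σ Δu_i · g(u_i).
Sum = 28.4375.

28.4375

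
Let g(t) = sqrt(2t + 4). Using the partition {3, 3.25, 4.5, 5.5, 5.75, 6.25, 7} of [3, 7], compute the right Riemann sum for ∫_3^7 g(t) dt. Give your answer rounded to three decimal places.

15.387

Subinterval widths: 0.25, 1.25, 1, 0.25, 0.5, 0.75.
Right endpoints: 3.25, 4.5, 5.5, 5.75, 6.25, 7.
g(3.25) ≈ 3.240, g(4.5) ≈ 3.606, g(5.5) ≈ 3.873, g(5.75) ≈ 3.937, g(6.25) ≈ 4.062, g(7) ≈ 4.243.
Sum = Σ Δt_i · g(t_i).
Sum ≈ 15.387.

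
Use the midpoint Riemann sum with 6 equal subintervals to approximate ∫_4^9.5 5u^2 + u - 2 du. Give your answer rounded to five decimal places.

Δu = (9.5 − 4)/6 = 11/12.
Midpoints: 107/24, 5.375, 151/24, 173/24, 8.125, 217/24.
f(107/24) = 58661/576, f(5.375) = 147.828125, f(151/24) = 116477/576, f(173/24) = 152645/576, f(8.125) = 336.203125, f(217/24) = 239501/576.
Sum = Δu · [f(107/24) + f(5.375) + f(151/24) + ...].
Sum ≈ 1346.49103.

1346.49103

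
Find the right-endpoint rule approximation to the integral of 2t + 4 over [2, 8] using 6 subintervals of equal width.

Δt = (8 − 2)/6 = 1.
Right endpoints: 3, 4, 5, 6, 7, 8.
f(3) = 10, f(4) = 12, f(5) = 14, f(6) = 16, f(7) = 18, f(8) = 20.
Sum = Δt · [f(3) + f(4) + f(5) + ...].
Sum = 90.

90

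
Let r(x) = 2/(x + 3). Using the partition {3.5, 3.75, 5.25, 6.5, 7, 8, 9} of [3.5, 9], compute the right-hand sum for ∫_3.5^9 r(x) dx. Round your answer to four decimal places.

1.1494

Subinterval widths: 0.25, 1.5, 1.25, 0.5, 1, 1.
Right endpoints: 3.75, 5.25, 6.5, 7, 8, 9.
r(3.75) = 8/27, r(5.25) = 8/33, r(6.5) = 4/19, r(7) = 0.2, r(8) = 2/11, r(9) = 1/6.
Sum = Σ Δx_i · r(x_i).
Sum ≈ 1.1494.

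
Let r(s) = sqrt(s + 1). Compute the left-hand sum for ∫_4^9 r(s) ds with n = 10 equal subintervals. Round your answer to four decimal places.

13.3954

Δs = (9 − 4)/10 = 0.5.
Left endpoints: 4, 4.5, 5, 5.5, 6, 6.5, 7, 7.5, 8, 8.5.
r(4) ≈ 2.2361, r(4.5) ≈ 2.3452, r(5) ≈ 2.4495, r(5.5) ≈ 2.5495, r(6) ≈ 2.6458, r(6.5) ≈ 2.7386, r(7) ≈ 2.8284, r(7.5) ≈ 2.9155, r(8) ≈ 3.0000, r(8.5) ≈ 3.0822.
Sum = Δs · [r(4) + r(4.5) + r(5) + ...].
Sum ≈ 13.3954.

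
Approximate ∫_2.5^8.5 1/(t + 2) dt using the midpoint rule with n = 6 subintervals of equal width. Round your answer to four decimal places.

Δt = (8.5 − 2.5)/6 = 1.
Midpoints: 3, 4, 5, 6, 7, 8.
f(3) = 0.2, f(4) = 1/6, f(5) = 1/7, f(6) = 0.125, f(7) = 1/9, f(8) = 0.1.
Sum = Δt · [f(3) + f(4) + f(5) + ...].
Sum ≈ 0.8456.

0.8456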